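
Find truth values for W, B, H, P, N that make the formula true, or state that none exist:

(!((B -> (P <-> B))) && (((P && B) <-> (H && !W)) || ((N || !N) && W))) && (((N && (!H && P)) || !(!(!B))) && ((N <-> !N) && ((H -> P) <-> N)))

The formula is unsatisfiable.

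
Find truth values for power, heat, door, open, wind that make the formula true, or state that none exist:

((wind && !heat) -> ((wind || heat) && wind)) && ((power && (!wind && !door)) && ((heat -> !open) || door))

power: True; heat: True; door: False; open: False; wind: False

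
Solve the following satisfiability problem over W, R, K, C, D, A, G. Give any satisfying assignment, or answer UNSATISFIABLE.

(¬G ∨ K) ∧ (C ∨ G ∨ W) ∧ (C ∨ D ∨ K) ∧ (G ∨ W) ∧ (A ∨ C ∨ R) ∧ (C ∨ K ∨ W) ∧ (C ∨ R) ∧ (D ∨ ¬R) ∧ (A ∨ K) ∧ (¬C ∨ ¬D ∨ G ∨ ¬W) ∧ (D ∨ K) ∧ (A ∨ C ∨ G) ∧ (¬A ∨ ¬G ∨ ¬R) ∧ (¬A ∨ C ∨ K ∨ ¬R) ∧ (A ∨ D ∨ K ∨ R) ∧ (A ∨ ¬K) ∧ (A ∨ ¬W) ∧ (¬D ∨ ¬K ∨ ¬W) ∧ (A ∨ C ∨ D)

Set W = False.
  then (G ∨ W) forces G = True.
  then (¬G ∨ K) forces K = True.
  then (A ∨ ¬K) forces A = True.
  then (¬A ∨ ¬G ∨ ¬R) forces R = False.
  then (C ∨ R) forces C = True.
Set D = True.
All clauses satisfied.

W=F, R=F, K=T, C=T, D=T, A=T, G=T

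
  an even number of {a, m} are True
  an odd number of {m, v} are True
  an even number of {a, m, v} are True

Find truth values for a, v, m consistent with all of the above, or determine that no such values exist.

a: True, v: False, m: True

{a, m}: 2 true → even ✓
{m, v}: 1 true → odd ✓
{a, m, v}: 2 true → even ✓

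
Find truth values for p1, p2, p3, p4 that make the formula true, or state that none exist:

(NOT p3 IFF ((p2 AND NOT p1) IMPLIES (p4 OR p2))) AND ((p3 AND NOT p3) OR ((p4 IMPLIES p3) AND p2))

p1: False, p2: True, p3: False, p4: False

  NOT p3 IFF ((p2 AND NOT p1) IMPLIES (p4 OR p2)) = True
    NOT p3 = True
    (p2 AND NOT p1) IMPLIES (p4 OR p2) = True
      p2 AND NOT p1 = True
        NOT p1 = True
      p4 OR p2 = True
  (p3 AND NOT p3) OR ((p4 IMPLIES p3) AND p2) = True
    p3 AND NOT p3 = False
      NOT p3 = True
    (p4 IMPLIES p3) AND p2 = True
      p4 IMPLIES p3 = True
Both conjuncts True, so the formula holds.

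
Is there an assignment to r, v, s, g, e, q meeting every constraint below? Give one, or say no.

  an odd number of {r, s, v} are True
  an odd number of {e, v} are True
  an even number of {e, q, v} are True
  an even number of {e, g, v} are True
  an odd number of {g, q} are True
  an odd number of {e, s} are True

Unsatisfiable — no assignment works.

Adding constraints 3, 4, 5 mod 2: every variable appears an even number of times on the left, so the left side is 0.
But the right sides sum to 1 (mod 2). 0 ≠ 1 — the system is inconsistent.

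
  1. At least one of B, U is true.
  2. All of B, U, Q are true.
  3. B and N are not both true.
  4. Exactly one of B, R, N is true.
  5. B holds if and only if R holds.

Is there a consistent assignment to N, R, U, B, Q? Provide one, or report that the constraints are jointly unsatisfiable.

UNSATISFIABLE

Case R = True:
  (2) forces B = True.
  Constraint (4) is violated (B=T, R=T) — contradiction.
Case R = False:
  (2) forces B = True.
  Constraint (5) is violated (B=T, R=F) — contradiction.
Both cases fail — unsatisfiable.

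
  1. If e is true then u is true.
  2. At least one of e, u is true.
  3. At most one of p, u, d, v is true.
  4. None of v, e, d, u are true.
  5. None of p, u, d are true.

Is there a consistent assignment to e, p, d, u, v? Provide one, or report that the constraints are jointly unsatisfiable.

Unsatisfiable

Case e = True:
  Constraint (4) is violated (e=T) — contradiction.
Case e = False:
  (2) with e=F forces u = True.
  Constraint (4) is violated (u=T) — contradiction.
Both cases fail — unsatisfiable.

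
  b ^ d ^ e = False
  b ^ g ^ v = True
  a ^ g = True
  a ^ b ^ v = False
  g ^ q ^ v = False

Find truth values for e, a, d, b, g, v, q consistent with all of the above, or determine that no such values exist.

e = False; a = True; d = True; b = True; g = False; v = False; q = False

b ^ d ^ e = T ^ T ^ F = False ✓
b ^ g ^ v = T ^ F ^ F = True ✓
a ^ g = T ^ F = True ✓
a ^ b ^ v = T ^ T ^ F = False ✓
g ^ q ^ v = F ^ F ^ F = False ✓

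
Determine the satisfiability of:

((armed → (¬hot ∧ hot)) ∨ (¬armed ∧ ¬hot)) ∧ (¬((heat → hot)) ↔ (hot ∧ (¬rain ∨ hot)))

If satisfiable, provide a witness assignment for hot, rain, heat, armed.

hot = False, rain = False, heat = False, armed = False

  (armed → (¬hot ∧ hot)) ∨ (¬armed ∧ ¬hot) = True
    armed → (¬hot ∧ hot) = True
      ¬hot ∧ hot = False
        ¬hot = True
    ¬armed ∧ ¬hot = True
      ¬armed = True
      ¬hot = True
  ¬((heat → hot)) ↔ (hot ∧ (¬rain ∨ hot)) = True
    ¬((heat → hot)) = False
      heat → hot = True
    hot ∧ (¬rain ∨ hot) = False
      ¬rain ∨ hot = True
        ¬rain = True
Both conjuncts True, so the formula holds.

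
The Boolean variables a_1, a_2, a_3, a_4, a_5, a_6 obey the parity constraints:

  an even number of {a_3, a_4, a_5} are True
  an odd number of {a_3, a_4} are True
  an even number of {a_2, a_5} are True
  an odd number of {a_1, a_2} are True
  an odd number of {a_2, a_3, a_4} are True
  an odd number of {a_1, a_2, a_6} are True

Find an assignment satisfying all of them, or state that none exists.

UNSATISFIABLE

Adding constraints 1, 3, 5 mod 2: every variable appears an even number of times on the left, so the left side is 0.
But the right sides sum to 1 (mod 2). 0 ≠ 1 — the system is inconsistent.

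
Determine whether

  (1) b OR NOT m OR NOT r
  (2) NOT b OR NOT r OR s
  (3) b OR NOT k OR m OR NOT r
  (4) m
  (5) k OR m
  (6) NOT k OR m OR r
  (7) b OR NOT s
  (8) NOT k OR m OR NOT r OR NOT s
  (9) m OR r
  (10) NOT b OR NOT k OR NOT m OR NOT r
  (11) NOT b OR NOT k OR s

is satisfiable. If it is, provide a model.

Unit clause (m) forces m = True.
Set b = True.
Set s = True.
Set k = True.
  then (NOT b OR NOT k OR NOT m OR NOT r) forces r = False.
All clauses satisfied.

m = True, b = True, s = True, k = True, r = False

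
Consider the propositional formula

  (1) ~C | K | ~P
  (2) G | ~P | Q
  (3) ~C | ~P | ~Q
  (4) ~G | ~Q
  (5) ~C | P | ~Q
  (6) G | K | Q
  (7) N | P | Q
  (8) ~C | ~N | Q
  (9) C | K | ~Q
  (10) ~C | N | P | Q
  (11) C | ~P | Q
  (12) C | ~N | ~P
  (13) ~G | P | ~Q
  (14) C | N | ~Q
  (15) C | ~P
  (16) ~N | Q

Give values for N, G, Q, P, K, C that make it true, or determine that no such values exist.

N = True, G = False, Q = True, P = False, K = True, C = False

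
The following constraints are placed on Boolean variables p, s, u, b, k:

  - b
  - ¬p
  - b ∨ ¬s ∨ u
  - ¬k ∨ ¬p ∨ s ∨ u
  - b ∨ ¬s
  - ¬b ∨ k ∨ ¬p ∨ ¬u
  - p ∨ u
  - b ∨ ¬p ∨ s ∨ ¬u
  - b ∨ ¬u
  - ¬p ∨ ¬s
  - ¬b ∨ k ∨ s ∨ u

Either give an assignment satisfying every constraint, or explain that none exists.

p = False; s = False; u = True; b = True; k = True

Unit clause (b) forces b = True.
Unit clause (¬p) forces p = False.
In (p ∨ u) only u is left, so u = True.
Set s = False.
Set k = True.
All clauses satisfied.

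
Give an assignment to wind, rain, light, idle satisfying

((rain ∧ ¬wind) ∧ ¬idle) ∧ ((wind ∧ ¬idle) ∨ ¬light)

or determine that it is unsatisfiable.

wind = False, rain = True, light = False, idle = False

  (rain ∧ ¬wind) ∧ ¬idle = True
    rain ∧ ¬wind = True
      ¬wind = True
    ¬idle = True
  (wind ∧ ¬idle) ∨ ¬light = True
    wind ∧ ¬idle = False
      ¬idle = True
    ¬light = True
Both conjuncts True, so the formula holds.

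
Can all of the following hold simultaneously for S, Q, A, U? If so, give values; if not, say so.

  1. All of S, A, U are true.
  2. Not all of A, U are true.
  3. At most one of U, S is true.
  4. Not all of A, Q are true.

Case U = True:
  (1) forces S = True.
  Constraint (3) is violated (U=T, S=T) — contradiction.
Case U = False:
  Constraint (1) is violated (U=F) — contradiction.
Both cases fail — unsatisfiable.

Unsatisfiable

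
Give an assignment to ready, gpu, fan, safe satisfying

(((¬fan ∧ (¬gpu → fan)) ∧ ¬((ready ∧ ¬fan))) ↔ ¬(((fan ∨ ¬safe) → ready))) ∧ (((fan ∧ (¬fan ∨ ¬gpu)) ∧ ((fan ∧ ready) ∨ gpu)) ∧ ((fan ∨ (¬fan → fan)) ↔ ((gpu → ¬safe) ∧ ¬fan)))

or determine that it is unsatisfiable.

Case fan = True: the conjunct (fan ∨ (¬fan → fan)) ↔ ((gpu → ¬safe) ∧ ¬fan) becomes (True ∨ True) ↔ ((gpu → ¬safe) ∧ False) = False.
Case fan = False: the conjunct fan is False.
Both cases fail — unsatisfiable.

UNSATISFIABLE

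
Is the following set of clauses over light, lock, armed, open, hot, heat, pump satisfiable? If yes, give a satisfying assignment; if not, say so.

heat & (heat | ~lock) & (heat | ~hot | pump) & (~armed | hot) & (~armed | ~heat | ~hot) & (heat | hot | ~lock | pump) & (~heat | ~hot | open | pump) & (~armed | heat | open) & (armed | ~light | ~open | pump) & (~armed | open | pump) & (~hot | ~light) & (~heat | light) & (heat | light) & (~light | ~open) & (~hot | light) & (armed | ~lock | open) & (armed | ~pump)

Unit clause (heat) forces heat = True.
In (~heat | light) only light is left, so light = True.
In (~light | ~open) only ~open is left, so open = False.
In (~hot | ~light) only ~hot is left, so hot = False.
In (~armed | hot) only ~armed is left, so armed = False.
In (armed | ~lock | open) only ~lock is left, so lock = False.
In (armed | ~pump) only ~pump is left, so pump = False.
All clauses satisfied.

light = True; lock = False; armed = False; open = False; hot = False; heat = True; pump = False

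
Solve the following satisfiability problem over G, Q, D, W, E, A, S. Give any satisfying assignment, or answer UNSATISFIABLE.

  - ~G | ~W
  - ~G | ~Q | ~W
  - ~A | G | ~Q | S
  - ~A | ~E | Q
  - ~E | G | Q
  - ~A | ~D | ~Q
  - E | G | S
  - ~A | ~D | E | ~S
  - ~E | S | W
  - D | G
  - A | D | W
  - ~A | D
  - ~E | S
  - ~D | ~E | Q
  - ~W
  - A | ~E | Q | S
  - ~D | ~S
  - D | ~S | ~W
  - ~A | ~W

G=T, Q=T, D=T, W=F, E=F, A=F, S=F

Unit clause (~W) forces W = False.
Try G = False:
  (D | G) forces D = True.
  (~D | ~S) forces S = False.
  (E | G | S) forces E = True.
  clause (~E | S | W) is falsified — backtrack.
So G = True.
Set Q = True.
Try D = False:
  (A | D | W) forces A = True.
  clause (~A | D) is falsified — backtrack.
So D = True.
  then (~A | ~D | ~Q) forces A = False.
  then (~D | ~S) forces S = False.
  then (~E | S | W) forces E = False.
All clauses satisfied.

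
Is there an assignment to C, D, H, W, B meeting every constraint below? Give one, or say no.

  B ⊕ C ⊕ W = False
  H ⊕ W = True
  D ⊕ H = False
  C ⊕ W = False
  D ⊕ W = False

Adding constraints 2, 3, 5 mod 2: every variable appears an even number of times on the left, so the left side is 0.
But the right sides sum to 1 (mod 2). 0 ≠ 1 — the system is inconsistent.

UNSATISFIABLE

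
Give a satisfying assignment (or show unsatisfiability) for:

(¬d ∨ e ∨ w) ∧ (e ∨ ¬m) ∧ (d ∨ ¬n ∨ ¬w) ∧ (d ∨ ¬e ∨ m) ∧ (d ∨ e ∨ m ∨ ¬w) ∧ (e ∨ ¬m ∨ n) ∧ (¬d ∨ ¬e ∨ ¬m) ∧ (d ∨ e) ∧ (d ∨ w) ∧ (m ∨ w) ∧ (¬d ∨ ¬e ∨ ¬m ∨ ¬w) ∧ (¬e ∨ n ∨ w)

Set d = True.
Set w = True.
Try m = True:
  (e ∨ ¬m) forces e = True.
  clause (¬d ∨ ¬e ∨ ¬m) is falsified — backtrack.
So m = False.
Set e = False.
Set n = True.
All clauses satisfied.

d = True, w = True, m = False, e = False, n = True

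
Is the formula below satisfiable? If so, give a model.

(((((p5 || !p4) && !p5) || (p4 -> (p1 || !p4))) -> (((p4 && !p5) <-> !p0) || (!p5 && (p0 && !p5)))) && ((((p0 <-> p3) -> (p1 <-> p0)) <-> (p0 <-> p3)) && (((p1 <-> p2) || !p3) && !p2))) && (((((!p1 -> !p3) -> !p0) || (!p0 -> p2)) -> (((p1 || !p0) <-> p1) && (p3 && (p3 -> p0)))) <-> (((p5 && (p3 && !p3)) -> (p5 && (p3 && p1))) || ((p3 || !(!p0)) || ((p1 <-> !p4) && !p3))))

The formula is unsatisfiable.

Case p2 = True: the conjunct !p2 is False.
Case p2 = False: the formula simplifies to (((((p5 || !p4) && !p5) || (p4 -> (p1 || !p4))) -> (((p4 && !p5) <-> !p0) || (!p5 && (p0 && !p5)))) && ((((p0 <-> p3) -> (p1 <-> p0)) <-> (p0 <-> p3)) && (!p1 || !p3))) && (((((!p1 -> !p3) -> !p0) || p0) -> (((p1 || !p0) <-> p1) && (p3 && (p3 -> p0)))) <-> (((p5 && (p3 && !p3)) -> (p5 && (p3 && p1))) || ((p3 || !(!p0)) || ((p1 <-> !p4) && !p3)))).
  p3 = True: simplifies to (((((p5 || !p4) && !p5) || (p4 -> (p1 || !p4))) -> (((p4 && !p5) <-> !p0) || (!p5 && (p0 && !p5)))) && (((p0 -> (p1 <-> p0)) <-> p0) && !p1)) && (((p1 -> !p0) || p0) -> (((p1 || !p0) <-> p1) && p0)).
    p0 = True: simplifies to (((((p5 || !p4) && !p5) || (p4 -> (p1 || !p4))) -> (!((p4 && !p5)) || (!p5 && !p5))) && (p1 && !p1)) && (p1 <-> p1).
      p1 = True: the conjunct !p1 is False.
      p1 = False: the conjunct p1 is False.
    p0 = False: the conjunct (p0 -> (p1 <-> p0)) <-> p0 becomes (False -> !p1) <-> False = False.
  p3 = False: simplifies to (((((p5 || !p4) && !p5) || (p4 -> (p1 || !p4))) -> (((p4 && !p5) <-> !p0) || (!p5 && (p0 && !p5)))) && ((!p0 -> (p1 <-> p0)) <-> !p0)) && !((!p0 || p0)).
    p0 = True: the conjunct (!p0 -> (p1 <-> p0)) <-> !p0 becomes (False -> p1) <-> !True = False.
    p0 = False: the conjunct !((!p0 || p0)) becomes !((True || False)) = False.
Both cases fail — unsatisfiable.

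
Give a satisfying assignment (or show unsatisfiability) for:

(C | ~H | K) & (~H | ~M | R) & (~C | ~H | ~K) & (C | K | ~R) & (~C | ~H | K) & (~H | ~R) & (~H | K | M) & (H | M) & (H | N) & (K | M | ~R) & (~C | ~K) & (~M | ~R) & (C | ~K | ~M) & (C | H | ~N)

Set N = True.
Set M = False.
  then (H | M) forces H = True.
  then (~H | ~R) forces R = False.
  then (~H | K | M) forces K = True.
  then (~C | ~K) forces C = False.
All clauses satisfied.

N: True, M: False, R: False, K: True, C: False, H: True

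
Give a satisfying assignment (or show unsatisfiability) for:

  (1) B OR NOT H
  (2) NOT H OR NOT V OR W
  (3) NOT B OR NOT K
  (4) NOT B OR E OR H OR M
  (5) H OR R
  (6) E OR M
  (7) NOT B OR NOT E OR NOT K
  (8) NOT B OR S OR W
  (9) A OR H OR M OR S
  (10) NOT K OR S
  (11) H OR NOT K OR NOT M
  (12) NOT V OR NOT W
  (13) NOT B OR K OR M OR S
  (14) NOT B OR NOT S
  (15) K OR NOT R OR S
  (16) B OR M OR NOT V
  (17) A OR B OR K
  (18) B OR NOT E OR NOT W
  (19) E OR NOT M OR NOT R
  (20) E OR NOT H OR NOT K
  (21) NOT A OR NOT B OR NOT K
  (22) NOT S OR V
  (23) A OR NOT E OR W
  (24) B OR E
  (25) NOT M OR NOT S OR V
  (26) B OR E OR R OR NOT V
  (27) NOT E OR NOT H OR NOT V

Set W = True.
  then (NOT V OR NOT W) forces V = False.
  then (NOT S OR V) forces S = False.
  then (NOT K OR S) forces K = False.
  then (K OR NOT R OR S) forces R = False.
  then (H OR R) forces H = True.
  then (B OR NOT H) forces B = True.
  then (NOT B OR K OR M OR S) forces M = True.
Set A = False.
Set E = False.
All clauses satisfied.

W = True; S = False; B = True; V = False; A = False; M = True; E = False; H = True; R = False; K = False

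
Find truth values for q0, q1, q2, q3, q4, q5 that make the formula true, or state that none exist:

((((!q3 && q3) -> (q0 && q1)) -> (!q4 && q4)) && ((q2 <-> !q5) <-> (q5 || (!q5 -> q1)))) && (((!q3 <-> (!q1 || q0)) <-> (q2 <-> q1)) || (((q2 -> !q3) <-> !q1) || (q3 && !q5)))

The conjunct ((!q3 && q3) -> (q0 && q1)) -> (!q4 && q4) is unsatisfiable on its own:
  q3 = True: simplifies to !q4 && q4.
    q4 = True: the conjunct !q4 is False.
    q4 = False: the conjunct q4 is False.
  q3 = False: simplifies to !q4 && q4.
    q4 = True: the conjunct !q4 is False.
    q4 = False: the conjunct q4 is False.
So the whole conjunction is unsatisfiable.

Unsatisfiable — no assignment works.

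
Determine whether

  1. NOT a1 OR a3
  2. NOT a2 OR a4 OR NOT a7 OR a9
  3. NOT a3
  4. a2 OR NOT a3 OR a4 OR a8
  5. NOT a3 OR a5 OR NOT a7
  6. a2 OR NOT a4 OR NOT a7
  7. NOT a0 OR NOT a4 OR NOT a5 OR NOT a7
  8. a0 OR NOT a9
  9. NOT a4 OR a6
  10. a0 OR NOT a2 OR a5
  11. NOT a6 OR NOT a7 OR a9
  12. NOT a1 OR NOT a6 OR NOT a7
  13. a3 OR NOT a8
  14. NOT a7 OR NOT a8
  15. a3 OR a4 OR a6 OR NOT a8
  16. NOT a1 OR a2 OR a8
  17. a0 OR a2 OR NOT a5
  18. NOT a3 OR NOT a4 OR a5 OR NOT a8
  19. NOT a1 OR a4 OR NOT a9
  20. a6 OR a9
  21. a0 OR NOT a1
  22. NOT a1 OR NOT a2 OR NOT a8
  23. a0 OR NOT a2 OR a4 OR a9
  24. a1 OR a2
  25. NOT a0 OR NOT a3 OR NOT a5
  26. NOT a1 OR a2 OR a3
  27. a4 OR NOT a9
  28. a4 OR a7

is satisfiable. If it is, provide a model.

a0=T, a1=F, a2=T, a3=F, a4=T, a5=F, a6=T, a7=F, a8=F, a9=F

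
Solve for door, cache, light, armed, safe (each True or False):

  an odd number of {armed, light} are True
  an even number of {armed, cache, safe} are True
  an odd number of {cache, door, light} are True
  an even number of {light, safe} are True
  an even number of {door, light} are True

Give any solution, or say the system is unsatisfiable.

door=T, cache=T, light=T, armed=F, safe=T

{armed, light}: 1 true → odd ✓
{armed, cache, safe}: 2 true → even ✓
{cache, door, light}: 3 true → odd ✓
{light, safe}: 2 true → even ✓
{door, light}: 2 true → even ✓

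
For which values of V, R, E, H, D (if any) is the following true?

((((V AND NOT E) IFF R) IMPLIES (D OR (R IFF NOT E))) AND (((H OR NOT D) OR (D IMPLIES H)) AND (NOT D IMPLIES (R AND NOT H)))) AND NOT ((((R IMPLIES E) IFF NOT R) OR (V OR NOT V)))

The conjunct NOT ((((R IMPLIES E) IFF NOT R) OR (V OR NOT V))) is unsatisfiable on its own:
  V=F, R=F, E=F: evaluates to False.
  V=F, R=F, E=T: evaluates to False.
  V=F, R=T, E=F: evaluates to False.
  V=F, R=T, E=T: evaluates to False.
  V=T, R=F, E=F: evaluates to False.
  V=T, R=F, E=T: evaluates to False.
  V=T, R=T, E=F: evaluates to False.
  V=T, R=T, E=T: evaluates to False.
So the whole conjunction is unsatisfiable.

UNSATISFIABLE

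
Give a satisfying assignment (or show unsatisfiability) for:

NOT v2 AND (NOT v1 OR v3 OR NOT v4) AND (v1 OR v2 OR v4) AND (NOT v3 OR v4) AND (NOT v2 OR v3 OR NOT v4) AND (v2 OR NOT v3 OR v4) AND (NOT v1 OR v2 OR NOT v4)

v1=F, v2=F, v3=T, v4=T

Unit clause (NOT v2) forces v2 = False.
Set v1 = False.
  then (v1 OR v2 OR v4) forces v4 = True.
Set v3 = True.
All clauses satisfied.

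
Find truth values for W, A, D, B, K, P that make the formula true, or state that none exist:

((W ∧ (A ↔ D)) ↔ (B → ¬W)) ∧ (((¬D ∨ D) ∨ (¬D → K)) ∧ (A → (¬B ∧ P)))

W = True; A = False; D = True; B = True; K = False; P = True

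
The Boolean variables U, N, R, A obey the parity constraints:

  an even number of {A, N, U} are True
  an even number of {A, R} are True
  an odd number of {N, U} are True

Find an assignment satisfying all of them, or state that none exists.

U = True, N = False, R = True, A = True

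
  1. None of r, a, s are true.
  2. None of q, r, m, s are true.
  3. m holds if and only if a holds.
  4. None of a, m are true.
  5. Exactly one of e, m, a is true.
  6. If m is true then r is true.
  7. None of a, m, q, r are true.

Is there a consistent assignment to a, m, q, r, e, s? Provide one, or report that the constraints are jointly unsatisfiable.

a = False, m = False, q = False, r = False, e = True, s = False

  (1) {r, a, s}: 0 true — none ✓
  (2) {q, r, m, s}: 0 true — none ✓
  (3) m=F, a=F — same ✓
  (4) {a, m}: 0 true — none ✓
  (5) {e, m, a}: 1 true — exactly one ✓
  (6) m=F ⇒ r: vacuous ✓
  (7) {a, m, q, r}: 0 true — none ✓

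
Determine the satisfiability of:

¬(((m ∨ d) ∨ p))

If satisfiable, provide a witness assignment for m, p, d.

m: False, p: False, d: False

  ¬(((m ∨ d) ∨ p)) = True
    (m ∨ d) ∨ p = False
      m ∨ d = False
The formula evaluates to True.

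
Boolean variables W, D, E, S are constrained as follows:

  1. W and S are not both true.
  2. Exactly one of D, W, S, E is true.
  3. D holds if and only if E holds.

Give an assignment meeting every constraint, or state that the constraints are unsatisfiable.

W: False, D: False, E: False, S: True

  (1) W=F, S=T — not both ✓
  (2) {D, W, S, E}: 1 true — exactly one ✓
  (3) D=F, E=F — same ✓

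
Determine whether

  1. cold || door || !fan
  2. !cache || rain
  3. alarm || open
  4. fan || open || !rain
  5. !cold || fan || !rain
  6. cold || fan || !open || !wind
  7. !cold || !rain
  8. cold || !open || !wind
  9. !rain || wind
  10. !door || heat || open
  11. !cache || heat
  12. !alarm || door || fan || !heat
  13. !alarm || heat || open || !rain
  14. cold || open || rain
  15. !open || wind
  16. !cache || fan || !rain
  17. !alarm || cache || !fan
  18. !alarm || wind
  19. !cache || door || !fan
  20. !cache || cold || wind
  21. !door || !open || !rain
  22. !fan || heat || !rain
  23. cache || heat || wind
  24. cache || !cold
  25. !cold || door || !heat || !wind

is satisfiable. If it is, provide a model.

fan = True; wind = True; cold = False; cache = True; open = False; rain = True; alarm = True; door = True; heat = True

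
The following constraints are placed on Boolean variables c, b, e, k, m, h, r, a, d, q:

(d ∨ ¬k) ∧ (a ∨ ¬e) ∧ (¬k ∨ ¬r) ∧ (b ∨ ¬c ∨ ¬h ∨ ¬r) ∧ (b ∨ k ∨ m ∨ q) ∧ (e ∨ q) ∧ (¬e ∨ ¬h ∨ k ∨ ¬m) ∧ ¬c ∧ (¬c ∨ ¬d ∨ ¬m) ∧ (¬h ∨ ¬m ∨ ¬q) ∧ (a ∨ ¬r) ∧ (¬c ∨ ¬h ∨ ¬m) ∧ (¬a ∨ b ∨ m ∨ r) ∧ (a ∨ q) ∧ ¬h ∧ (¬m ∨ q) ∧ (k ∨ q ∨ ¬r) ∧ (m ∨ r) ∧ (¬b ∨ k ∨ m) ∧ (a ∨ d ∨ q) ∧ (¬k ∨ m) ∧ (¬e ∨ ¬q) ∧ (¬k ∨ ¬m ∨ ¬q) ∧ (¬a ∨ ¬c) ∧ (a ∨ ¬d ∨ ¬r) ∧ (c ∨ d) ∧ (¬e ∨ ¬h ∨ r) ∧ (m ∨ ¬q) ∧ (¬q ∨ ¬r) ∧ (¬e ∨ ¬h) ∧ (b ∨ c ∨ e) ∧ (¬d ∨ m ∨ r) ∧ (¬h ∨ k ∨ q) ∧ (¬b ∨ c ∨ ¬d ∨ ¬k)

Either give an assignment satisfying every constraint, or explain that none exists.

Unit clause (¬c) forces c = False.
Unit clause (¬h) forces h = False.
In (c ∨ d) only d is left, so d = True.
Set b = True.
  then (¬b ∨ c ∨ ¬d ∨ ¬k) forces k = False.
  then (¬b ∨ k ∨ m) forces m = True.
  then (¬m ∨ q) forces q = True.
  then (¬e ∨ ¬q) forces e = False.
  then (¬q ∨ ¬r) forces r = False.
Set a = True.
All clauses satisfied.

c = False; b = True; e = False; k = False; m = True; h = False; r = False; a = True; d = True; q = True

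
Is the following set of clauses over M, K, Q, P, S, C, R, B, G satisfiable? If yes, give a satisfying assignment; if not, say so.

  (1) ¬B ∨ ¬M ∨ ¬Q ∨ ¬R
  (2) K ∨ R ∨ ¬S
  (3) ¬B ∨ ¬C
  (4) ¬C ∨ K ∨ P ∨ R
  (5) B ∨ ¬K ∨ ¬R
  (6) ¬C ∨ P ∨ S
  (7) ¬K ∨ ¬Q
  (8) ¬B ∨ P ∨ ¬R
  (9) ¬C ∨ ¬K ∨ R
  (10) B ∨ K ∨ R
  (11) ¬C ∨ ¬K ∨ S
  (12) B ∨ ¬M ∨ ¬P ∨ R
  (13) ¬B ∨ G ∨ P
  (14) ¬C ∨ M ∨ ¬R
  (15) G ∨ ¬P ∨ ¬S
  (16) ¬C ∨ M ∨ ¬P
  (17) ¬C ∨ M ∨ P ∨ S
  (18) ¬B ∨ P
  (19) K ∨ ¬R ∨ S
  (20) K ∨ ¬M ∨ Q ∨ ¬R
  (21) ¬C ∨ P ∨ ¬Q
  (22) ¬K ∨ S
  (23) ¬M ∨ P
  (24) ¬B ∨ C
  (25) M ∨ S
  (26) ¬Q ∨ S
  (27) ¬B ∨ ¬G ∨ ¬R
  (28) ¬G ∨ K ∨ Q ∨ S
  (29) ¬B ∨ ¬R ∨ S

M: False, K: True, Q: False, P: True, S: True, C: False, R: False, B: False, G: True

Set M = False.
  then (M ∨ S) forces S = True.
Set K = True.
  then (¬K ∨ ¬Q) forces Q = False.
Set P = True.
  then (G ∨ ¬P ∨ ¬S) forces G = True.
  then (¬C ∨ M ∨ ¬P) forces C = False.
  then (¬B ∨ C) forces B = False.
  then (B ∨ ¬K ∨ ¬R) forces R = False.
All clauses satisfied.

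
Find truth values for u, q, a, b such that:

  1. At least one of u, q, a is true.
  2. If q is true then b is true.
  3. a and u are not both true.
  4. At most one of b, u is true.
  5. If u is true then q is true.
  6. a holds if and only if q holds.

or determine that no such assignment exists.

u: False, q: True, a: True, b: True

  (1) {u, q, a}: 2 true — at least one ✓
  (2) q=T ⇒ b: T ✓
  (3) a=T, u=F — not both ✓
  (4) {b, u}: 1 true — at most one ✓
  (5) u=F ⇒ q: vacuous ✓
  (6) a=T, q=T — same ✓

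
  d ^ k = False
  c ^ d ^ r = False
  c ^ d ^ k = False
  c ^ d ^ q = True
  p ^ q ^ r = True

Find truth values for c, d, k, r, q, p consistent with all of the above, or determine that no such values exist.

c=F; d=T; k=T; r=T; q=F; p=F

d ^ k = T ^ T = False ✓
c ^ d ^ r = F ^ T ^ T = False ✓
c ^ d ^ k = F ^ T ^ T = False ✓
c ^ d ^ q = F ^ T ^ F = True ✓
p ^ q ^ r = F ^ F ^ T = True ✓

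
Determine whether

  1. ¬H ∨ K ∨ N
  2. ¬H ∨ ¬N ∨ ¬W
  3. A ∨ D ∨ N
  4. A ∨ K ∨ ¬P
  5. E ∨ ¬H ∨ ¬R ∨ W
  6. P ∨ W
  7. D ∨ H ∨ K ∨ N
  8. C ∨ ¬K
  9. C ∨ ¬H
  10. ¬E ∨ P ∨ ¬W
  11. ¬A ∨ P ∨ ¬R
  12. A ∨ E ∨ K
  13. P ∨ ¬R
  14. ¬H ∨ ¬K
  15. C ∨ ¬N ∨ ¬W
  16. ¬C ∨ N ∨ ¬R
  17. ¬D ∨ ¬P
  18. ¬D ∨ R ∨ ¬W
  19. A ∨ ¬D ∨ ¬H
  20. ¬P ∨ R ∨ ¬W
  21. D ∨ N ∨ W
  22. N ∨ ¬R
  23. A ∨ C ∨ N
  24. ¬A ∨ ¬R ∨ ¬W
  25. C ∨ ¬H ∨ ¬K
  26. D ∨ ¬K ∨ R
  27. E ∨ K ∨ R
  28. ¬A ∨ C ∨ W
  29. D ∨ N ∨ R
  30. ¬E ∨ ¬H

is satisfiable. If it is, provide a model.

A: False, R: True, C: True, N: True, P: True, E: False, K: True, W: False, H: False, D: False

Set A = False.
Set R = True.
  then (P ∨ ¬R) forces P = True.
  then (¬D ∨ ¬P) forces D = False.
  then (N ∨ ¬R) forces N = True.
  then (A ∨ K ∨ ¬P) forces K = True.
  then (C ∨ ¬K) forces C = True.
  then (¬H ∨ ¬K) forces H = False.
Set E = False.
Set W = False.
All clauses satisfied.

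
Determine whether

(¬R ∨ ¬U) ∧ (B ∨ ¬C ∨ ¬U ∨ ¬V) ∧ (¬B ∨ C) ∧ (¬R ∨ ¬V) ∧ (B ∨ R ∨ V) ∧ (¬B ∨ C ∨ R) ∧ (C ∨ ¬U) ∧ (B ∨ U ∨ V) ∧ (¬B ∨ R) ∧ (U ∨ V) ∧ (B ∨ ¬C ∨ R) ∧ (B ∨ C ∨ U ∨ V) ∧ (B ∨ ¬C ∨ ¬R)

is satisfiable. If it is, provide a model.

B = False; U = False; R = False; V = True; C = False

Set B = False.
Try U = True:
  (¬R ∨ ¬U) forces R = False.
  (B ∨ R ∨ V) forces V = True.
  (B ∨ ¬C ∨ ¬U ∨ ¬V) forces C = False.
  clause (C ∨ ¬U) is falsified — backtrack.
So U = False.
  then (B ∨ U ∨ V) forces V = True.
  then (¬R ∨ ¬V) forces R = False.
  then (B ∨ ¬C ∨ R) forces C = False.
All clauses satisfied.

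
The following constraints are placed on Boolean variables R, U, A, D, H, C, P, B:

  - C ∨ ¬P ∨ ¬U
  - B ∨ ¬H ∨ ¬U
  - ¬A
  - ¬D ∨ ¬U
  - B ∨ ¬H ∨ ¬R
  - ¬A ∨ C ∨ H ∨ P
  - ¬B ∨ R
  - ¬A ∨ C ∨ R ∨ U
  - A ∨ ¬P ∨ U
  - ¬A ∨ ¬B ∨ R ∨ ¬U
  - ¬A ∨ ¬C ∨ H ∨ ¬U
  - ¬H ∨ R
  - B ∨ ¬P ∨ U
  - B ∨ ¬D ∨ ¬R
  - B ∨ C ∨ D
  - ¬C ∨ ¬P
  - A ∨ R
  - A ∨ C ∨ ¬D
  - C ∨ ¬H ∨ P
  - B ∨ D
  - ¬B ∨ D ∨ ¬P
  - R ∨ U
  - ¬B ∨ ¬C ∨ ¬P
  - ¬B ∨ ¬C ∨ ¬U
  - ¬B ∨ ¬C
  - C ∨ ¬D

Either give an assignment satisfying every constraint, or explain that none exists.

R = True, U = False, A = False, D = False, H = False, C = False, P = False, B = True

Unit clause (¬A) forces A = False.
In (A ∨ R) only R is left, so R = True.
Set U = False.
  then (A ∨ ¬P ∨ U) forces P = False.
Try D = True:
  (B ∨ ¬D ∨ ¬R) forces B = True.
  (A ∨ C ∨ ¬D) forces C = True.
  clause (¬B ∨ ¬C) is falsified — backtrack.
So D = False.
  then (B ∨ D) forces B = True.
  then (¬B ∨ ¬C) forces C = False.
  then (C ∨ ¬H ∨ P) forces H = False.
All clauses satisfied.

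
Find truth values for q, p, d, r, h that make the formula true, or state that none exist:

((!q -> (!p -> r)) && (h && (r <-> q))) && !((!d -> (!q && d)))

q=T, p=T, d=F, r=T, h=T

  (!q -> (!p -> r)) && (h && (r <-> q)) = True
    !q -> (!p -> r) = True
      !q = False
      !p -> r = True
        !p = False
    h && (r <-> q) = True
      r <-> q = True
  !((!d -> (!q && d))) = True
    !d -> (!q && d) = False
      !d = True
      !q && d = False
        !q = False
Both conjuncts True, so the formula holds.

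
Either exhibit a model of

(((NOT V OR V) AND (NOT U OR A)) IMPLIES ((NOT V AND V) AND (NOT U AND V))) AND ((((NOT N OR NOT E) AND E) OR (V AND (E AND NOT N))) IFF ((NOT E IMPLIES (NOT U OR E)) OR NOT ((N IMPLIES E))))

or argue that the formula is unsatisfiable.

N: False; E: False; U: True; V: False; A: False

  ((NOT V OR V) AND (NOT U OR A)) IMPLIES ((NOT V AND V) AND (NOT U AND V)) = True
    (NOT V OR V) AND (NOT U OR A) = False
      NOT V OR V = True
        NOT V = True
      NOT U OR A = False
        NOT U = False
    (NOT V AND V) AND (NOT U AND V) = False
      NOT V AND V = False
        NOT V = True
      NOT U AND V = False
        NOT U = False
  (((NOT N OR NOT E) AND E) OR (V AND (E AND NOT N))) IFF ((NOT E IMPLIES (NOT U OR E)) OR NOT ((N IMPLIES E))) = True
    ((NOT N OR NOT E) AND E) OR (V AND (E AND NOT N)) = False
      (NOT N OR NOT E) AND E = False
        NOT N OR NOT E = True
          NOT N = True
          NOT E = True
      V AND (E AND NOT N) = False
        E AND NOT N = False
          NOT N = True
    (NOT E IMPLIES (NOT U OR E)) OR NOT ((N IMPLIES E)) = False
      NOT E IMPLIES (NOT U OR E) = False
        NOT E = True
        NOT U OR E = False
          NOT U = False
      NOT ((N IMPLIES E)) = False
        N IMPLIES E = True
Both conjuncts True, so the formula holds.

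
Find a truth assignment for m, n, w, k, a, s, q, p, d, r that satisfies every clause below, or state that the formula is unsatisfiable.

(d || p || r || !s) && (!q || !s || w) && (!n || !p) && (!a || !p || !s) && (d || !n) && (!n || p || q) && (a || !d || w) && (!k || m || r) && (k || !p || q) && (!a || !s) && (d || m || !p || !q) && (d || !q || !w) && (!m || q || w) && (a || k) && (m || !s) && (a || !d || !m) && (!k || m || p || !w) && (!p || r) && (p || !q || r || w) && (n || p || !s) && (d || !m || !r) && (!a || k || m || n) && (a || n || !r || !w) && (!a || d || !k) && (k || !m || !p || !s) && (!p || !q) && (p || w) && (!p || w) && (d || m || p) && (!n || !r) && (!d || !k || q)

m = True, n = False, w = True, k = False, a = True, s = False, q = False, p = False, d = False, r = False

Set m = True.
Set n = False.
Try w = False:
  (!m || q || w) forces q = True.
  (!q || !s || w) forces s = False.
  (!p || !q) forces p = False.
  clause (p || w) is falsified — backtrack.
So w = True.
Set k = False.
  then (a || k) forces a = True.
  then (!a || !s) forces s = False.
Set q = False.
  then (k || !p || q) forces p = False.
Set d = False.
  then (d || !m || !r) forces r = False.
All clauses satisfied.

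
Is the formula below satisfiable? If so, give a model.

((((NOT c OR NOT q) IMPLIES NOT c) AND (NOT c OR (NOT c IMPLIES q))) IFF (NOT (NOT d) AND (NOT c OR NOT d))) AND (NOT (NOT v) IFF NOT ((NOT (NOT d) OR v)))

d = True, v = False, q = False, c = True

  (((NOT c OR NOT q) IMPLIES NOT c) AND (NOT c OR (NOT c IMPLIES q))) IFF (NOT (NOT d) AND (NOT c OR NOT d)) = True
    ((NOT c OR NOT q) IMPLIES NOT c) AND (NOT c OR (NOT c IMPLIES q)) = False
      (NOT c OR NOT q) IMPLIES NOT c = False
        NOT c OR NOT q = True
          NOT c = False
          NOT q = True
        NOT c = False
      NOT c OR (NOT c IMPLIES q) = True
        NOT c = False
        NOT c IMPLIES q = True
          NOT c = False
    NOT (NOT d) AND (NOT c OR NOT d) = False
      NOT (NOT d) = True
        NOT d = False
      NOT c OR NOT d = False
        NOT c = False
        NOT d = False
  NOT (NOT v) IFF NOT ((NOT (NOT d) OR v)) = True
    NOT (NOT v) = False
      NOT v = True
    NOT ((NOT (NOT d) OR v)) = False
      NOT (NOT d) OR v = True
        NOT (NOT d) = True
          NOT d = False
Both conjuncts True, so the formula holds.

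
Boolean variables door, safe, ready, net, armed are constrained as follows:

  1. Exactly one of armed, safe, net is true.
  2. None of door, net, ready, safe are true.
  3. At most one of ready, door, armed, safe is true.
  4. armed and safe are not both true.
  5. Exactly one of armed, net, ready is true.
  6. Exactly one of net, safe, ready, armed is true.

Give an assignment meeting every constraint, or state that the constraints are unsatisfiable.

door = False, safe = False, ready = False, net = False, armed = True

  (1) {armed, safe, net}: 1 true — exactly one ✓
  (2) {door, net, ready, safe}: 0 true — none ✓
  (3) {ready, door, armed, safe}: 1 true — at most one ✓
  (4) armed=T, safe=F — not both ✓
  (5) {armed, net, ready}: 1 true — exactly one ✓
  (6) {net, safe, ready, armed}: 1 true — exactly one ✓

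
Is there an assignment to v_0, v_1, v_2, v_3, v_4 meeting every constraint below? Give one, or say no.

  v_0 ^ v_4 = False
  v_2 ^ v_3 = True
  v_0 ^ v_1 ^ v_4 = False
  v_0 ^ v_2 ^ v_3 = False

v_0 = True; v_1 = False; v_2 = False; v_3 = True; v_4 = True

v_0 ^ v_4 = T ^ T = False ✓
v_2 ^ v_3 = F ^ T = True ✓
v_0 ^ v_1 ^ v_4 = T ^ F ^ T = False ✓
v_0 ^ v_2 ^ v_3 = T ^ F ^ T = False ✓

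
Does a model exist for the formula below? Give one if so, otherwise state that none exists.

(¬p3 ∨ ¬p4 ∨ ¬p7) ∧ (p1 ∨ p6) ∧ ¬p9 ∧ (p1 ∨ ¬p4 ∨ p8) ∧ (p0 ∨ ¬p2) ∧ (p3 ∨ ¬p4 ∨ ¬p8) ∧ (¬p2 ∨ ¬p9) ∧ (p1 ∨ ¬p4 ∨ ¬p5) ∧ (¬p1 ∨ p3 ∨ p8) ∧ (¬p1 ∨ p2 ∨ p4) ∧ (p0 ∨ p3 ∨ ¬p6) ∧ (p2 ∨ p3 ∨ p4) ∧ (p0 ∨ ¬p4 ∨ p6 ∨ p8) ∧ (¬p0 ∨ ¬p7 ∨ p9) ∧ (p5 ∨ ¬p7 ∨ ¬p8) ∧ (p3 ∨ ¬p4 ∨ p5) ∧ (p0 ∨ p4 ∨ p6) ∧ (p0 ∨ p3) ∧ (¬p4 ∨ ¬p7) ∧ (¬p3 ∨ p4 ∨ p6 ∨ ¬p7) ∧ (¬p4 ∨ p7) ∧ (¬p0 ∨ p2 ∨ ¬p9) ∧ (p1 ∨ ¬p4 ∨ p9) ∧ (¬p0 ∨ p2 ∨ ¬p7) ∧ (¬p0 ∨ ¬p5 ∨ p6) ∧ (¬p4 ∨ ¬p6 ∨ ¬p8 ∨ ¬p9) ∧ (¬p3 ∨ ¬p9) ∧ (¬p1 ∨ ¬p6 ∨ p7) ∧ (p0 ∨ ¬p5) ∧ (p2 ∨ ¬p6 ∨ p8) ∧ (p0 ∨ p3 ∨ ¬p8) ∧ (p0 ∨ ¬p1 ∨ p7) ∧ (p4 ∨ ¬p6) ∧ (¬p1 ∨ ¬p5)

Unit clause (¬p9) forces p9 = False.
Set p0 = True.
  then (¬p0 ∨ ¬p7 ∨ p9) forces p7 = False.
  then (¬p4 ∨ p7) forces p4 = False.
  then (p4 ∨ ¬p6) forces p6 = False.
  then (p1 ∨ p6) forces p1 = True.
  then (¬p1 ∨ p2 ∨ p4) forces p2 = True.
  then (¬p0 ∨ ¬p5 ∨ p6) forces p5 = False.
Set p3 = True.
Set p8 = False.
All clauses satisfied.

p0=T, p1=T, p2=T, p3=T, p4=F, p5=F, p6=F, p7=F, p8=F, p9=F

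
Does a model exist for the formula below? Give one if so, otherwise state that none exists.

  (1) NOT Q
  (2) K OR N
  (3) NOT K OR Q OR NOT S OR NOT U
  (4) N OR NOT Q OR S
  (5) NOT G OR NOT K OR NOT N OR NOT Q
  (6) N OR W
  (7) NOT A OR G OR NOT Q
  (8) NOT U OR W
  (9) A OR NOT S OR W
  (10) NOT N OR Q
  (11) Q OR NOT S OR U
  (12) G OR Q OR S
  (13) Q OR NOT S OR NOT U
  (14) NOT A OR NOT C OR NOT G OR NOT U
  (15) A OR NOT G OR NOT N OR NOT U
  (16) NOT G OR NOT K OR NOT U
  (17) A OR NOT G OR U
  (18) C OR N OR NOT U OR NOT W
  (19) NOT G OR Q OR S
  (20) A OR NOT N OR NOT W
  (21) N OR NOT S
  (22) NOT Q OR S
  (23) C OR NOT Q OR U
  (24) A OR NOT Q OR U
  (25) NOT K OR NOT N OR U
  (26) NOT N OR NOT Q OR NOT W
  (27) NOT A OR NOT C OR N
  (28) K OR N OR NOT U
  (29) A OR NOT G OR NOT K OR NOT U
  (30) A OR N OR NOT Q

No satisfying assignment exists.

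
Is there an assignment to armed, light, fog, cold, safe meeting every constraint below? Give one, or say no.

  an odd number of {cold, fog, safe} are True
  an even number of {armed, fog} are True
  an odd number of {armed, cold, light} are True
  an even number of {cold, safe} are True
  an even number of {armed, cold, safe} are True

Adding constraints 1, 2, 5 mod 2: every variable appears an even number of times on the left, so the left side is 0.
But the right sides sum to 1 (mod 2). 0 ≠ 1 — the system is inconsistent.

Unsatisfiable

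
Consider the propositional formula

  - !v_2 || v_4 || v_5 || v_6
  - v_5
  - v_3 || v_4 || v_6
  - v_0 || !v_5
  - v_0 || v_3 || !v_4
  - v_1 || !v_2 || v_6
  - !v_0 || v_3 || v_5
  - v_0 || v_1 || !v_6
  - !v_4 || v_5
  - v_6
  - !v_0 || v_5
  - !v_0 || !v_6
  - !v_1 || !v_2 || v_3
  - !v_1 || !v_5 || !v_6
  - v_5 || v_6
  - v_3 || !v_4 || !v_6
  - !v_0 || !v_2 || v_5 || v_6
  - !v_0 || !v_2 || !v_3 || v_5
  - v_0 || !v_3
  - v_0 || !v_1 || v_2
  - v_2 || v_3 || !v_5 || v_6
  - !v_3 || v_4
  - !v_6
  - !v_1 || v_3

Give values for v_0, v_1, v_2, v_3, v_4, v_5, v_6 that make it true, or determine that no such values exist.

Case v_6 = True:
  Clause (!v_6) is falsified — contradiction.
Case v_6 = False:
  Clause (v_6) is falsified — contradiction.
Both cases fail, so the formula is unsatisfiable.

Unsatisfiable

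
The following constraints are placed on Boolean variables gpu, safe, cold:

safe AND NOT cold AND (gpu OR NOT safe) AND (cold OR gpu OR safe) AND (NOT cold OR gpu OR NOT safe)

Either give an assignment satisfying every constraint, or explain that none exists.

gpu: True, safe: True, cold: False

Unit clause (safe) forces safe = True.
Unit clause (NOT cold) forces cold = False.
In (gpu OR NOT safe) only gpu is left, so gpu = True.
Check each clause:
  (safe): safe holds.
  (NOT cold): NOT cold holds.
  (gpu OR NOT safe): gpu holds.
  (cold OR gpu OR safe): gpu holds.
  (NOT cold OR gpu OR NOT safe): NOT cold holds.
All clauses satisfied.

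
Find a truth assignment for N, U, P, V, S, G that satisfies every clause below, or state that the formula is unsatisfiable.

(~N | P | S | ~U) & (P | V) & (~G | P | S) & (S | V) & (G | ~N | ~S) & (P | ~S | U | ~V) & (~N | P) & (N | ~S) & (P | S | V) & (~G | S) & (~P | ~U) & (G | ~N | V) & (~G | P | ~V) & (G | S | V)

N = True, U = False, P = True, V = True, S = False, G = False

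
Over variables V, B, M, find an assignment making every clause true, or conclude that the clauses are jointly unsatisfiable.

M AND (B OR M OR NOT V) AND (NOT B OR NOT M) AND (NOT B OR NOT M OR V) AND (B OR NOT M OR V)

Unit clause (M) forces M = True.
In (NOT B OR NOT M) only NOT B is left, so B = False.
In (B OR NOT M OR V) only V is left, so V = True.
All clauses satisfied.

V = True, B = False, M = True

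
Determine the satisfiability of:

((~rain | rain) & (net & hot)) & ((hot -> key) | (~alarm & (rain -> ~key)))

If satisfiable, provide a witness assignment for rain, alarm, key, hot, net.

rain: True, alarm: True, key: True, hot: True, net: True

  (~rain | rain) & (net & hot) = True
    ~rain | rain = True
      ~rain = False
    net & hot = True
  (hot -> key) | (~alarm & (rain -> ~key)) = True
    hot -> key = True
    ~alarm & (rain -> ~key) = False
      ~alarm = False
      rain -> ~key = False
        ~key = False
Both conjuncts True, so the formula holds.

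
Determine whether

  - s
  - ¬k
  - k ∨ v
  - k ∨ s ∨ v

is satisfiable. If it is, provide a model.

v = True, s = True, k = False

Unit clause (s) forces s = True.
Unit clause (¬k) forces k = False.
In (k ∨ v) only v is left, so v = True.
Check each clause:
  (s): s holds.
  (¬k): ¬k holds.
  (k ∨ v): v holds.
  (k ∨ s ∨ v): s holds.
All clauses satisfied.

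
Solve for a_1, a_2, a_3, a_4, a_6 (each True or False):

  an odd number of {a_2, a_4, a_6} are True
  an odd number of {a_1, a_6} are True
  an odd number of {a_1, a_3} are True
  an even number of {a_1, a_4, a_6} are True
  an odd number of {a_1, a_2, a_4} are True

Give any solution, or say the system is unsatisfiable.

Adding constraints 1, 2, 5 mod 2: every variable appears an even number of times on the left, so the left side is 0.
But the right sides sum to 1 (mod 2). 0 ≠ 1 — the system is inconsistent.

Unsatisfiable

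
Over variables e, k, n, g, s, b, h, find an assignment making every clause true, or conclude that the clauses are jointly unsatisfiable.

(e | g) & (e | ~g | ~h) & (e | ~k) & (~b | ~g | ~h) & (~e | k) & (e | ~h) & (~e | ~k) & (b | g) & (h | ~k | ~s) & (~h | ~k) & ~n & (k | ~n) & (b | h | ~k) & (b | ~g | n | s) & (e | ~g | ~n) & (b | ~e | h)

Unit clause (~n) forces n = False.
Try e = True:
  (~e | k) forces k = True.
  clause (~e | ~k) is falsified — backtrack.
So e = False.
  then (e | g) forces g = True.
  then (e | ~g | ~h) forces h = False.
  then (e | ~k) forces k = False.
Set s = False.
  then (b | ~g | n | s) forces b = True.
All clauses satisfied.

e = False, k = False, n = False, g = True, s = False, b = True, h = False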